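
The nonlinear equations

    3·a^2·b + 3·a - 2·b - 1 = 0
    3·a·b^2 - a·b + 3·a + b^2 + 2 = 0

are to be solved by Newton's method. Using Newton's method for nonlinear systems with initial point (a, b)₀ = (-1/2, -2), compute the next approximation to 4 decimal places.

At (-1/2, -2): F = (0.0000, -2.5000).
Jacobian J = [[6·a·b + 3, 3·a^2 - 2], [3·b^2 - b + 3, 6·a·b - a + 2·b]].
At the point, J = [[9.0000, -1.2500], [17.0000, 2.5000]] (det J = 43.7500).
Solving J·Δ = −F gives Δ = (0.0714, 0.5143).
Then the next iterate is (a, b)₁ = (-0.4286, -1.4857).

(-0.4286, -1.4857)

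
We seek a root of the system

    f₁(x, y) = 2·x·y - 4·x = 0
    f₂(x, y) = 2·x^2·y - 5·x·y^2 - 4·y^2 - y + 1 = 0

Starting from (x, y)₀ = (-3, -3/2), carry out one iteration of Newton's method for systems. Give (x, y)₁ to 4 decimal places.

(-0.8066, -0.5590)

At (-3, -3/2): F = (21.0000, 0.2500).
Jacobian J = [[2·y - 4, 2·x], [4·x·y - 5·y^2, 2·x^2 - 10·x·y - 8·y - 1]].
At the point, J = [[-7.0000, -6.0000], [6.7500, -16.0000]] (det J = 152.5000).
Solving J·Δ = −F gives Δ = (2.1934, 0.9410).
Then the next iterate is (x, y)₁ = (-0.8066, -0.5590).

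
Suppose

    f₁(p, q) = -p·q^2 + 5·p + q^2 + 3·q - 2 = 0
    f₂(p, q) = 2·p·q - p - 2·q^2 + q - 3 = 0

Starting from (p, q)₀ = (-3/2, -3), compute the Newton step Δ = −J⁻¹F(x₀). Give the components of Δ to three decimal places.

(-0.984, 0.661)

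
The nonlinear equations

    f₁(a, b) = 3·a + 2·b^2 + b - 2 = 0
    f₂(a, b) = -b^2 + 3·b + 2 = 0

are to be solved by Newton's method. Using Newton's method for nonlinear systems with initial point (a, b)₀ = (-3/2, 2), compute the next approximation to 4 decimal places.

At (-3/2, 2): F = (3.5000, 4.0000).
Jacobian J = [[3, 4·b + 1], [0, -2·b + 3]].
At the point, J = [[3.0000, 9.0000], [0.0000, -1.0000]] (det J = -3.0000).
Solving J·Δ = −F gives Δ = (-13.1667, 4.0000).
Then the next iterate is (a, b)₁ = (-14.6667, 6.0000).

(-14.6667, 6.0000)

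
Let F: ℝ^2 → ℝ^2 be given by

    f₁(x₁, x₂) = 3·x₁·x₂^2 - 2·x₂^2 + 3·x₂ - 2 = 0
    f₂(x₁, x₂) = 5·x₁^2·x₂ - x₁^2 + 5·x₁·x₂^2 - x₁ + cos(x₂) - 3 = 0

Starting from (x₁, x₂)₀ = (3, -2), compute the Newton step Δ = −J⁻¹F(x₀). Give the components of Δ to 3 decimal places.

(-1.054, 0.294)

At (3, -2): F = (20.000, -45.41615).
Jacobian J = [[3·x₂^2, 6·x₁·x₂ - 4·x₂ + 3], [10·x₁·x₂ - 2·x₁ + 5·x₂^2 - 1, 5·x₁^2 + 10·x₁·x₂ - sin(x₂)]].
At the point, J = [[12.000, -25.000], [-47.000, -14.09070]] (det J = -1344.08843).
Solving J·Δ = −F gives Δ = (-1.054, 0.294).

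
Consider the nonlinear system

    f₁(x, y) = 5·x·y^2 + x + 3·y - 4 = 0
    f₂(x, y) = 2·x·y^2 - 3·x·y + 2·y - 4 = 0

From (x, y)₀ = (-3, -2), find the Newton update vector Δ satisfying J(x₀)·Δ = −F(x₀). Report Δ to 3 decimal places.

(4.048, -0.190)

At (-3, -2): F = (-73.000, -50.000).
Jacobian J = [[5·y^2 + 1, 10·x·y + 3], [2·y^2 - 3·y, 4·x·y - 3·x + 2]].
At the point, J = [[21.000, 63.000], [14.000, 35.000]] (det J = -147.000).
Solving J·Δ = −F gives Δ = (4.048, -0.190).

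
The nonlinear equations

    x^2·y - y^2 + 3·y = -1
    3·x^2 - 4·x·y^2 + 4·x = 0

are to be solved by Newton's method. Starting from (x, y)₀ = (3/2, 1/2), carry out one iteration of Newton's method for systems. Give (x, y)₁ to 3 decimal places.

(0.366, 0.106)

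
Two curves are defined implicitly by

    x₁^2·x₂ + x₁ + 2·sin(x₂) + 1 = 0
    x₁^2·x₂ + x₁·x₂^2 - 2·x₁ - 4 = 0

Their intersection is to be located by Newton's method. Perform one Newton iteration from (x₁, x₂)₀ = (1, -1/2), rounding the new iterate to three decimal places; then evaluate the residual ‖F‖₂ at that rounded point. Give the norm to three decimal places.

4.175

At (1, -1/2): F = (0.54115, -6.250).
Jacobian J = [[2·x₁·x₂ + 1, x₁^2 + 2·cos(x₂)], [2·x₁·x₂ + x₂^2 - 2, x₁^2 + 2·x₁·x₂]].
At the point, J = [[0.000, 2.75517], [-2.750, 0.000]] (det J = 7.57670).
Solving J·Δ = −F gives Δ = (-2.273, -0.196).
Then the next iterate is (x₁, x₂)₁ = (-1.273, -0.696).
Re-evaluating at (-1.273, -0.696): F = (-2.68319, -3.19855), so ‖F‖₂ = 4.175.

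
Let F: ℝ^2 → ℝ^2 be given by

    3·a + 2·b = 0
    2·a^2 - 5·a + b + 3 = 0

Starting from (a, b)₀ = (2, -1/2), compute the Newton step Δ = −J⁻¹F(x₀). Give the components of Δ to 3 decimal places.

(1.333, -4.500)

At (2, -1/2): F = (5.000, 0.500).
Jacobian J = [[3, 2], [4·a - 5, 1]].
At the point, J = [[3.000, 2.000], [3.000, 1.000]] (det J = -3.000).
Solving J·Δ = −F gives Δ = (1.333, -4.500).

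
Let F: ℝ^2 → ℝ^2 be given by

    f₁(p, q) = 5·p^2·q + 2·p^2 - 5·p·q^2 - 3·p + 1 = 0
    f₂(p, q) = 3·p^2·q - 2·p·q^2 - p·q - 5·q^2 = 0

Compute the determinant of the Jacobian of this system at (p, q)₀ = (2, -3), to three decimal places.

J = [[10·p·q + 4·p - 5·q^2 - 3, 5·p^2 - 10·p·q], [6·p·q - 2·q^2 - q, 3·p^2 - 4·p·q - p - 10·q]].
At the point, J = [[-100.000, 80.000], [-51.000, 64.000]].
det J = -2320.000.

-2320.000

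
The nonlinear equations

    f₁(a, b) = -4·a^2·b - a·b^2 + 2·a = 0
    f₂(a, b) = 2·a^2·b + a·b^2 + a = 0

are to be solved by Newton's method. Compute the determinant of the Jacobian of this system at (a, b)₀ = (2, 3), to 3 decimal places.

J = [[-8·a·b - b^2 + 2, -4·a^2 - 2·a·b], [4·a·b + b^2 + 1, 2·a^2 + 2·a·b]].
At the point, J = [[-55.000, -28.000], [34.000, 20.000]].
det J = -148.000.

-148.000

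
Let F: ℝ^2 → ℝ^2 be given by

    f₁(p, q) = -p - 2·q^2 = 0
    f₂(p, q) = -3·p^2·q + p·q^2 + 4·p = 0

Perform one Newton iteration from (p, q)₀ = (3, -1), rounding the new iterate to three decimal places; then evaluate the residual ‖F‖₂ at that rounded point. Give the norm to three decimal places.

At (3, -1): F = (-5.000, 42.000).
Jacobian J = [[-1, -4·q], [-6·p·q + q^2 + 4, -3·p^2 + 2·p·q]].
At the point, J = [[-1.000, 4.000], [23.000, -33.000]] (det J = -59.000).
Solving J·Δ = −F gives Δ = (-0.051, 1.237).
Then the next iterate is (p, q)₁ = (2.949, 0.237).
Re-evaluating at (2.949, 0.237): F = (-3.06134, 5.77836), so ‖F‖₂ = 6.539.

6.539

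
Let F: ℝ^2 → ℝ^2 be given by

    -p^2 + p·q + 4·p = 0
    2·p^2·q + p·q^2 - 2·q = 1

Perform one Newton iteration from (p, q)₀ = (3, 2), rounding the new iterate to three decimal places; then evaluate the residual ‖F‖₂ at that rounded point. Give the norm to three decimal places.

35.006

At (3, 2): F = (9.000, 43.000).
Jacobian J = [[-2·p + q + 4, p], [4·p·q + q^2, 2·p^2 + 2·p·q - 2]].
At the point, J = [[0.000, 3.000], [28.000, 28.000]] (det J = -84.000).
Solving J·Δ = −F gives Δ = (1.464, -3.000).
Then the next iterate is (p, q)₁ = (4.464, -1.000).
Re-evaluating at (4.464, -1.000): F = (-6.53530, -34.39059), so ‖F‖₂ = 35.006.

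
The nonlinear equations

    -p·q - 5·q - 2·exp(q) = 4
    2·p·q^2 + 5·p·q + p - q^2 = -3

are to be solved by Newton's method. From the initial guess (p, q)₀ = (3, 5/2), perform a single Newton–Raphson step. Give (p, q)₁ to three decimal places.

(2.346, 1.056)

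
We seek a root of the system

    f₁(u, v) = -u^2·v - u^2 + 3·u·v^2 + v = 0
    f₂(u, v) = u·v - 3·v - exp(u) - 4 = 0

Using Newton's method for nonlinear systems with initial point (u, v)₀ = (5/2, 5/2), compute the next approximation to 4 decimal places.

At (5/2, 5/2): F = (27.5000, -17.432494).
Jacobian J = [[-2·u·v - 2·u + 3·v^2, -u^2 + 6·u·v + 1], [v - exp(u), u - 3]].
At the point, J = [[1.2500, 32.2500], [-9.682494, -0.5000]] (det J = 311.635430).
Solving J·Δ = −F gives Δ = (-1.7599, -0.7845).
Then the next iterate is (u, v)₁ = (0.7401, 1.7155).

(0.7401, 1.7155)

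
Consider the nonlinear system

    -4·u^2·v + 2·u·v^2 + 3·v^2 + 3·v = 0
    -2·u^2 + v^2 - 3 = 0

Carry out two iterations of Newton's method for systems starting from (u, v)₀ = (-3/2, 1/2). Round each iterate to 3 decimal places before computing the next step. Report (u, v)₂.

(-8.379, 7.461)

At (-3/2, 1/2): F = (-3.000, -7.250).
Jacobian J = [[-8·u·v + 2·v^2, -4·u^2 + 4·u·v + 6·v + 3], [-4·u, 2·v]].
At the point, J = [[6.500, -6.000], [6.000, 1.000]] (det J = 42.500).
Solving J·Δ = −F gives Δ = (1.094, 0.685).
Then the next iterate is (u, v)₁ = (-0.406, 1.185).
Round to (-0.406, 1.185) and repeat: F = (5.84612, -1.92545), J = [[6.65733, 7.52622], [1.624, 2.370]].
Δ = (-7.973, 6.276), so (u, v)₂ = (-8.379, 7.461).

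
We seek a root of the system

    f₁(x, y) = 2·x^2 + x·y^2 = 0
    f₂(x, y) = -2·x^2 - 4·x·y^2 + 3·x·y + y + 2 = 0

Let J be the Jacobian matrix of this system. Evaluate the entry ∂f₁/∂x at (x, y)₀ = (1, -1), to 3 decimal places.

5.000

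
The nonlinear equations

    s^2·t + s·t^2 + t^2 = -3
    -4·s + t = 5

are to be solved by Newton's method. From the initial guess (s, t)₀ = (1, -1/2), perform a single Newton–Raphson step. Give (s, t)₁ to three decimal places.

(-0.368, 3.526)

At (1, -1/2): F = (3.000, -9.500).
Jacobian J = [[2·s·t + t^2, s^2 + 2·s·t + 2·t], [-4, 1]].
At the point, J = [[-0.750, -1.000], [-4.000, 1.000]] (det J = -4.750).
Solving J·Δ = −F gives Δ = (-1.368, 4.026).
Then the next iterate is (s, t)₁ = (-0.368, 3.526).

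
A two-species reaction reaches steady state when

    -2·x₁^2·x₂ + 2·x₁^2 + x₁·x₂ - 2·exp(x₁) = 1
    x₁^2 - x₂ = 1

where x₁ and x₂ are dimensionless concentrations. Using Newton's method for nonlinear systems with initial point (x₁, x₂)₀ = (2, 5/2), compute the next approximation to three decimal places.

(1.466, 0.864)

At (2, 5/2): F = (-22.77811, 0.500).
Jacobian J = [[-4·x₁·x₂ + 4·x₁ + x₂ - 2·exp(x₁), -2·x₁^2 + x₁], [2·x₁, -1]].
At the point, J = [[-24.27811, -6.000], [4.000, -1.000]] (det J = 48.27811).
Solving J·Δ = −F gives Δ = (-0.534, -1.636).
Then the next iterate is (x₁, x₂)₁ = (1.466, 0.864).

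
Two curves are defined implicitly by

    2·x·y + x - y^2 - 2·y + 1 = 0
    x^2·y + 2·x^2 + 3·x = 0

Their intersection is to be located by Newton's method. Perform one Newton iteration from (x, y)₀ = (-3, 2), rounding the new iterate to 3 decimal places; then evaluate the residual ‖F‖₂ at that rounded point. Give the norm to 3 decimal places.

At (-3, 2): F = (-22.000, 27.000).
Jacobian J = [[2·y + 1, 2·x - 2·y - 2], [2·x·y + 4·x + 3, x^2]].
At the point, J = [[5.000, -12.000], [-21.000, 9.000]] (det J = -207.000).
Solving J·Δ = −F gives Δ = (0.609, -1.580).
Then the next iterate is (x, y)₁ = (-2.391, 0.420).
Re-evaluating at (-2.391, 0.420): F = (-4.41584, 6.66185), so ‖F‖₂ = 7.992.

7.992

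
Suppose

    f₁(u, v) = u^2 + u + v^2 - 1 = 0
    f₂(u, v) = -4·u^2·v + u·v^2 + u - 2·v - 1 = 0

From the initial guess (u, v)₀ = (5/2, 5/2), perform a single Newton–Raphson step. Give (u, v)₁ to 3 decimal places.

(2.114, 0.163)

At (5/2, 5/2): F = (14.000, -50.375).
Jacobian J = [[2·u + 1, 2·v], [-8·u·v + v^2 + 1, -4·u^2 + 2·u·v - 2]].
At the point, J = [[6.000, 5.000], [-42.750, -14.500]] (det J = 126.750).
Solving J·Δ = −F gives Δ = (-0.386, -2.337).
Then the next iterate is (u, v)₁ = (2.114, 0.163).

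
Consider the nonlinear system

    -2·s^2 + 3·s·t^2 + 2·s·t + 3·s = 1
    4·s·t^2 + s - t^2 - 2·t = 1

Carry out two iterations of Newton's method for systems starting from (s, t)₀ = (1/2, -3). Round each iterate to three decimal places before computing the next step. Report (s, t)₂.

At (1/2, -3): F = (10.500, 14.500).
Jacobian J = [[-4·s + 3·t^2 + 2·t + 3, 6·s·t + 2·s], [4·t^2 + 1, 8·s·t - 2·t - 2]].
At the point, J = [[22.000, -8.000], [37.000, -8.000]] (det J = 120.000).
Solving J·Δ = −F gives Δ = (-0.267, 0.579).
Then the next iterate is (s, t)₁ = (0.233, -2.421).
Round to (0.233, -2.421) and repeat: F = (2.55924, 3.67644), J = [[14.80972, -2.91856], [24.44496, -1.67074]].
Δ = (-0.138, 0.174), so (s, t)₂ = (0.095, -2.247).

(0.095, -2.247)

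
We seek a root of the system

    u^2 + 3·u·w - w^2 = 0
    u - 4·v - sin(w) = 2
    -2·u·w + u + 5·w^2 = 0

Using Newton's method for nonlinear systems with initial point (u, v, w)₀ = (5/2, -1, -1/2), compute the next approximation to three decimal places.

(1.046, -0.192, -0.166)

At (5/2, -1, -1/2): F = (2.250, 4.97943, 6.250).
Jacobian J = [[2·u + 3·w, 0, 3·u - 2·w], [1, -4, -cos(w)], [-2·w + 1, 0, -2·u + 10·w]].
At the point, J = [[3.500, 0.000, 8.500], [1.000, -4.000, -0.87758], [2.000, 0.000, -10.000]] (det J = 208.000).
Solving J·Δ = −F gives Δ = (-1.454, 0.808, 0.334).
Then the next iterate is (u, v, w)₁ = (1.046, -0.192, -0.166).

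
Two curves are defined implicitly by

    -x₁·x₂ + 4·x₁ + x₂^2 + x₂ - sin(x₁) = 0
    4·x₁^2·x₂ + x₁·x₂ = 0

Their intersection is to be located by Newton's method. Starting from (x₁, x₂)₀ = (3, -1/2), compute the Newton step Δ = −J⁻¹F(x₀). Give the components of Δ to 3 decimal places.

(-2.564, -0.322)

At (3, -1/2): F = (13.10888, -19.500).
Jacobian J = [[-x₂ - cos(x₁) + 4, -x₁ + 2·x₂ + 1], [8·x₁·x₂ + x₂, 4·x₁^2 + x₁]].
At the point, J = [[5.48999, -3.000], [-12.500, 39.000]] (det J = 176.60971).
Solving J·Δ = −F gives Δ = (-2.564, -0.322).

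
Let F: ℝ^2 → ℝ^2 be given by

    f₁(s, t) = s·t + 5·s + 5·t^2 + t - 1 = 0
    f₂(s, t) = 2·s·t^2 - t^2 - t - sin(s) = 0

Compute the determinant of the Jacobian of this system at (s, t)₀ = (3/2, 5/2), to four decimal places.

-274.3047

J = [[t + 5, s + 10·t + 1], [2·t^2 - cos(s), 4·s·t - 2·t - 1]].
At the point, J = [[7.5000, 27.5000], [12.429263, 9.0000]].
det J = -274.3047.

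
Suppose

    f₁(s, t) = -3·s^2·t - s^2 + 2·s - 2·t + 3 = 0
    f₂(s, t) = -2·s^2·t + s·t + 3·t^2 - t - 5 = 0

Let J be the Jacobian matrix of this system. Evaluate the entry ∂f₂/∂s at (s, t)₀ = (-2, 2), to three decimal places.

18.000

∂f₂/∂s = -4·s·t + t.
At (-2, 2) this is 18.000.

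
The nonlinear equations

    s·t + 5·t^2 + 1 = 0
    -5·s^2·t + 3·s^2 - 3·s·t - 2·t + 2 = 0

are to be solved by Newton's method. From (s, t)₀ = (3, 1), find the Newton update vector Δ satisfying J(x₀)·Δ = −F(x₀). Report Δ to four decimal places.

At (3, 1): F = (9.0000, -27.0000).
Jacobian J = [[t, s + 10·t], [-10·s·t + 6·s - 3·t, -5·s^2 - 3·s - 2]].
At the point, J = [[1.0000, 13.0000], [-15.0000, -56.0000]] (det J = 139.0000).
Solving J·Δ = −F gives Δ = (1.1007, -0.7770).

(1.1007, -0.7770)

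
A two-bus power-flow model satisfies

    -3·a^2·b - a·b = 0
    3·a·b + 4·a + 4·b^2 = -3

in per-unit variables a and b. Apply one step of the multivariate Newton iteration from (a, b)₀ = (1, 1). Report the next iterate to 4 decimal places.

(1.2449, -0.4286)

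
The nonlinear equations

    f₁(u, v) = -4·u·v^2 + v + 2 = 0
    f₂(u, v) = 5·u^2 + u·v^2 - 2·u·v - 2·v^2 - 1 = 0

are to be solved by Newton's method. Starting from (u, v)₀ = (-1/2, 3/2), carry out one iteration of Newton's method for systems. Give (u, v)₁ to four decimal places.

(-0.2481, 0.6810)

At (-1/2, 3/2): F = (8.0000, -3.8750).
Jacobian J = [[-4·v^2, -8·u·v + 1], [10·u + v^2 - 2·v, 2·u·v - 2·u - 4·v]].
At the point, J = [[-9.0000, 7.0000], [-5.7500, -6.5000]] (det J = 98.7500).
Solving J·Δ = −F gives Δ = (0.2519, -0.8190).
Then the next iterate is (u, v)₁ = (-0.2481, 0.6810).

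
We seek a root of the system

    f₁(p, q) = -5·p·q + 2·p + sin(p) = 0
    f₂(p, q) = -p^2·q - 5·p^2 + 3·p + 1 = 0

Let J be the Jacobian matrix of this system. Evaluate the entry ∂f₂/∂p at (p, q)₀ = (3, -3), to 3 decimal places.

∂f₂/∂p = -2·p·q - 10·p + 3.
At (3, -3) this is -9.000.

-9.000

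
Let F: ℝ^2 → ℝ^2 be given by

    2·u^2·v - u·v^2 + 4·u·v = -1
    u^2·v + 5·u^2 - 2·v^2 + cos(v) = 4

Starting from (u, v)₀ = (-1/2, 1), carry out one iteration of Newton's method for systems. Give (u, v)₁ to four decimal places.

At (-1/2, 1): F = (0.0000, -3.959698).
Jacobian J = [[4·u·v - v^2 + 4·v, 2·u^2 - 2·u·v + 4·u], [2·u·v + 10·u, u^2 - 4·v - sin(v)]].
At the point, J = [[1.0000, -0.5000], [-6.0000, -4.591471]] (det J = -7.591471).
Solving J·Δ = −F gives Δ = (-0.2608, -0.5216).
Then the next iterate is (u, v)₁ = (-0.7608, 0.4784).

(-0.7608, 0.4784)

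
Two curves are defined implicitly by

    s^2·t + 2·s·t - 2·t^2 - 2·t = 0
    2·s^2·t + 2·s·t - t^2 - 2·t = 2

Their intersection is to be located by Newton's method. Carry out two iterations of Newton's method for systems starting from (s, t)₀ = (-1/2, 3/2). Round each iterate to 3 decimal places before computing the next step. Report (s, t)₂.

(-0.929, 0.253)

At (-1/2, 3/2): F = (-8.625, -8.000).
Jacobian J = [[2·s·t + 2·t, s^2 + 2·s - 4·t - 2], [4·s·t + 2·t, 2·s^2 + 2·s - 2·t - 2]].
At the point, J = [[1.500, -8.750], [0.000, -5.500]] (det J = -8.250).
Solving J·Δ = −F gives Δ = (-2.735, -1.455).
Then the next iterate is (s, t)₁ = (-3.235, 0.045).
Round to (-3.235, 0.045) and repeat: F = (0.08574, -1.44130), J = [[-0.20115, 1.81522], [-0.49230, 12.37045]].
Δ = (2.306, 0.208), so (s, t)₂ = (-0.929, 0.253).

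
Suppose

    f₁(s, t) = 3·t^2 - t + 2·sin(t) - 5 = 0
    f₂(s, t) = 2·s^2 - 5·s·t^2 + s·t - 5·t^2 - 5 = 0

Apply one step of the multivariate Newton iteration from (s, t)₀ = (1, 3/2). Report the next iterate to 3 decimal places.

(-1.783, 1.224)

At (1, 3/2): F = (2.24499, -24.000).
Jacobian J = [[0, 6·t + 2·cos(t) - 1], [4·s - 5·t^2 + t, -10·s·t + s - 10·t]].
At the point, J = [[0.000, 8.14147], [-5.750, -29.000]] (det J = 46.81348).
Solving J·Δ = −F gives Δ = (-2.783, -0.276).
Then the next iterate is (s, t)₁ = (-1.783, 1.224).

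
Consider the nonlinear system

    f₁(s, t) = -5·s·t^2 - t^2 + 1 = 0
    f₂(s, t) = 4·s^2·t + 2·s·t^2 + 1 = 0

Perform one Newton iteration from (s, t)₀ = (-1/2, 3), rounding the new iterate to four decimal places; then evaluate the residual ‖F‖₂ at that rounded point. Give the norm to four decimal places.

At (-1/2, 3): F = (14.5000, -5.0000).
Jacobian J = [[-5·t^2, -10·s·t - 2·t], [8·s·t + 2·t^2, 4·s^2 + 4·s·t]].
At the point, J = [[-45.0000, 9.0000], [6.0000, -5.0000]] (det J = 171.0000).
Solving J·Δ = −F gives Δ = (0.1608, -0.8070).
Then the next iterate is (s, t)₁ = (-0.3392, 2.1930).
Re-evaluating at (-0.3392, 2.1930): F = (4.347237, -1.253318), so ‖F‖₂ = 4.5243.

4.5243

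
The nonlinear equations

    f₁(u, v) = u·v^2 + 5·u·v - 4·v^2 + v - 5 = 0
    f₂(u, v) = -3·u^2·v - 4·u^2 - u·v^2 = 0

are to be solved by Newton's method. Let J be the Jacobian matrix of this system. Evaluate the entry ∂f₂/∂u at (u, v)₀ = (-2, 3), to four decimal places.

43.0000

∂f₂/∂u = -6·u·v - 8·u - v^2.
At (-2, 3) this is 43.0000.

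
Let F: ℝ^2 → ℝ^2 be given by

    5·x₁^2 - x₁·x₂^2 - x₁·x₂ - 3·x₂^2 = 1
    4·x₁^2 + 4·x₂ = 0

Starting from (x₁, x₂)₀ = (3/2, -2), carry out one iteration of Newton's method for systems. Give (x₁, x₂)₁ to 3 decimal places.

(1.257, -1.521)

At (3/2, -2): F = (-4.750, 1.000).
Jacobian J = [[10·x₁ - x₂^2 - x₂, -2·x₁·x₂ - x₁ - 6·x₂], [8·x₁, 4]].
At the point, J = [[13.000, 16.500], [12.000, 4.000]] (det J = -146.000).
Solving J·Δ = −F gives Δ = (-0.243, 0.479).
Then the next iterate is (x₁, x₂)₁ = (1.257, -1.521).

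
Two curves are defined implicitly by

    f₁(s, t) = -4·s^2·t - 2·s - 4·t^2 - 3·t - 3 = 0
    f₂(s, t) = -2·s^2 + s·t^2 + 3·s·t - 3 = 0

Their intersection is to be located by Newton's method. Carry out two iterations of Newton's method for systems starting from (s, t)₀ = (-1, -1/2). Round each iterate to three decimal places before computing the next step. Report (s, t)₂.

At (-1, -1/2): F = (1.500, -3.750).
Jacobian J = [[-8·s·t - 2, -4·s^2 - 8·t - 3], [-4·s + t^2 + 3·t, 2·s·t + 3·s]].
At the point, J = [[-6.000, -3.000], [2.750, -2.000]] (det J = 20.250).
Solving J·Δ = −F gives Δ = (0.704, -0.907).
Then the next iterate is (s, t)₁ = (-0.296, -1.407).
Round to (-0.296, -1.407) and repeat: F = (-5.61249, -2.51179), J = [[-5.33178, 7.90554], [-1.05735, -0.05506]].
Δ = (-2.331, -0.862), so (s, t)₂ = (-2.627, -2.269).

(-2.627, -2.269)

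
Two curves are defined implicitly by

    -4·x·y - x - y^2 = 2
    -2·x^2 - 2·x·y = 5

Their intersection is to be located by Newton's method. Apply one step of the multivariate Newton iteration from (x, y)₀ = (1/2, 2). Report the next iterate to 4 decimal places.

(-0.7778, 2.1667)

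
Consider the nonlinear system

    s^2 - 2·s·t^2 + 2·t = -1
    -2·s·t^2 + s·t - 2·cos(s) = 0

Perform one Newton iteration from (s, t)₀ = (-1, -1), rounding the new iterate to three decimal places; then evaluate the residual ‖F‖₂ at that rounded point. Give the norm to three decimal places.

At (-1, -1): F = (2.000, 1.91940).
Jacobian J = [[2·s - 2·t^2, -4·s·t + 2], [-2·t^2 + t + 2·sin(s), -4·s·t + s]].
At the point, J = [[-4.000, -2.000], [-4.68294, -5.000]] (det J = 10.63412).
Solving J·Δ = −F gives Δ = (0.579, -0.159).
Then the next iterate is (s, t)₁ = (-0.421, -1.159).
Re-evaluating at (-0.421, -1.159): F = (-0.00972, -0.20638), so ‖F‖₂ = 0.207.

0.207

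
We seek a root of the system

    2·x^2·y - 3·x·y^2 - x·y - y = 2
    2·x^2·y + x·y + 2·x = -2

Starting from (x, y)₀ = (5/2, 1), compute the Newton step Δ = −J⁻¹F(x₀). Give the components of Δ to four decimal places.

At (5/2, 1): F = (-0.5000, 22.0000).
Jacobian J = [[4·x·y - 3·y^2 - y, 2·x^2 - 6·x·y - x - 1], [4·x·y + y + 2, 2·x^2 + x]].
At the point, J = [[6.0000, -6.0000], [13.0000, 15.0000]] (det J = 168.0000).
Solving J·Δ = −F gives Δ = (-0.7411, -0.8244).

(-0.7411, -0.8244)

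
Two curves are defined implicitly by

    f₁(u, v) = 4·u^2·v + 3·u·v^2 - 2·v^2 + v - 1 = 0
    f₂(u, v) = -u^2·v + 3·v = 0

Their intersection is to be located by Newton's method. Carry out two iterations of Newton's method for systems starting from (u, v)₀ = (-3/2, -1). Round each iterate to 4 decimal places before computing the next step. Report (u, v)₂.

(-1.5092, 0.0453)

At (-3/2, -1): F = (-17.5000, -0.7500).
Jacobian J = [[8·u·v + 3·v^2, 4·u^2 + 6·u·v - 4·v + 1], [-2·u·v, -u^2 + 3]].
At the point, J = [[15.0000, 23.0000], [-3.0000, 0.7500]] (det J = 80.2500).
Solving J·Δ = −F gives Δ = (-0.0514, 0.7944).
Then the next iterate is (u, v)₁ = (-1.5514, -0.2056).
Round to (-1.5514, -0.2056) and repeat: F = (-3.466269, -0.121953), J = [[2.678557, 13.363575], [-0.637936, 0.593158]].
Δ = (0.0422, 0.2509), so (u, v)₂ = (-1.5092, 0.0453).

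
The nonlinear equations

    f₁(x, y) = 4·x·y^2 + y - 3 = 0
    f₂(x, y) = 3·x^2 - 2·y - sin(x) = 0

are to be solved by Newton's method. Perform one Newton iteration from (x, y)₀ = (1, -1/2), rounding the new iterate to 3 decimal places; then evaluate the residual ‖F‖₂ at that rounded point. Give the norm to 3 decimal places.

5.807

At (1, -1/2): F = (-2.500, 3.15853).
Jacobian J = [[4·y^2, 8·x·y + 1], [6·x - cos(x), -2]].
At the point, J = [[1.000, -3.000], [5.45970, -2.000]] (det J = 14.37909).
Solving J·Δ = −F gives Δ = (-1.007, -1.169).
Then the next iterate is (x, y)₁ = (-0.007, -1.669).
Re-evaluating at (-0.007, -1.669): F = (-4.74700, 3.34515), so ‖F‖₂ = 5.807.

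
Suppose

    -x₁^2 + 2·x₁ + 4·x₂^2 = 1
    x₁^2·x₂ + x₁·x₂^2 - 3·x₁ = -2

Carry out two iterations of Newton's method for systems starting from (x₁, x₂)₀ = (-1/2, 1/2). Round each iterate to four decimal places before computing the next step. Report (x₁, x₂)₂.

At (-1/2, 1/2): F = (-1.2500, 3.5000).
Jacobian J = [[-2·x₁ + 2, 8·x₂], [2·x₁·x₂ + x₂^2 - 3, x₁^2 + 2·x₁·x₂]].
At the point, J = [[3.0000, 4.0000], [-3.2500, -0.2500]] (det J = 12.2500).
Solving J·Δ = −F gives Δ = (1.1173, -0.5255).
Then the next iterate is (x₁, x₂)₁ = (0.6173, -0.0255).
Round to (0.6173, -0.0255) and repeat: F = (-0.143858, 0.138784), J = [[0.7654, -0.2040], [-3.030832, 0.349577]].
Δ = (-0.0627, -0.9403), so (x₁, x₂)₂ = (0.5546, -0.9658).

(0.5546, -0.9658)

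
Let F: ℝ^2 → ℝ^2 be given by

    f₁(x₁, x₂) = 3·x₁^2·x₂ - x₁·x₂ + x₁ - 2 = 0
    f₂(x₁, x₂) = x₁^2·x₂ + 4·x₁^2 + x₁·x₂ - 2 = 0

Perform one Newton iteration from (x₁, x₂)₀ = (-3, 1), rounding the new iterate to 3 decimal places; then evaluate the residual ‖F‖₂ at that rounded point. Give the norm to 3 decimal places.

11.166

At (-3, 1): F = (25.000, 40.000).
Jacobian J = [[6·x₁·x₂ - x₂ + 1, 3·x₁^2 - x₁], [2·x₁·x₂ + 8·x₁ + x₂, x₁^2 + x₁]].
At the point, J = [[-18.000, 30.000], [-29.000, 6.000]] (det J = 762.000).
Solving J·Δ = −F gives Δ = (1.378, -0.007).
Then the next iterate is (x₁, x₂)₁ = (-1.622, 0.993).
Re-evaluating at (-1.622, 0.993): F = (5.82605, 9.52536), so ‖F‖₂ = 11.166.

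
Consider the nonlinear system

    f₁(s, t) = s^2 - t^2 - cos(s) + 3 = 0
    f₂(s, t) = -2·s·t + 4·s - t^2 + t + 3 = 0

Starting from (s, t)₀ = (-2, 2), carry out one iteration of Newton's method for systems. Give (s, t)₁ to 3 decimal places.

At (-2, 2): F = (3.41615, 1.000).
Jacobian J = [[2·s + sin(s), -2·t], [-2·t + 4, -2·s - 2·t + 1]].
At the point, J = [[-4.90930, -4.000], [0.000, 1.000]] (det J = -4.90930).
Solving J·Δ = −F gives Δ = (1.511, -1.000).
Then the next iterate is (s, t)₁ = (-0.489, 1.000).

(-0.489, 1.000)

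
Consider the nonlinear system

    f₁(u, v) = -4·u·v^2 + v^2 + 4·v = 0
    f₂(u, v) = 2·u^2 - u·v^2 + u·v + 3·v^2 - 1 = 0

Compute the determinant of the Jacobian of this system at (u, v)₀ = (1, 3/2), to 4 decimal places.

J = [[-4·v^2, -8·u·v + 2·v + 4], [4·u - v^2 + v, -2·u·v + u + 6·v]].
At the point, J = [[-9.0000, -5.0000], [3.2500, 7.0000]].
det J = -46.7500.

-46.7500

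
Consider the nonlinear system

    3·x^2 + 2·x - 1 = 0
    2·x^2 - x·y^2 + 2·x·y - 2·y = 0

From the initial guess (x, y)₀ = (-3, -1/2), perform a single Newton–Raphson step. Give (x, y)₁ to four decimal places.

(-1.7500, 0.0625)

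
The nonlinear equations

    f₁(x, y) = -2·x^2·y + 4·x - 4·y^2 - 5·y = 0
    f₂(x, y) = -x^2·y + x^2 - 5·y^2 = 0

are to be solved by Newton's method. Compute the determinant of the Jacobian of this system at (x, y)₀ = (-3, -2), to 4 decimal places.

J = [[-4·x·y + 4, -2·x^2 - 8·y - 5], [-2·x·y + 2·x, -x^2 - 10·y]].
At the point, J = [[-20.0000, -7.0000], [-18.0000, 11.0000]].
det J = -346.0000.

-346.0000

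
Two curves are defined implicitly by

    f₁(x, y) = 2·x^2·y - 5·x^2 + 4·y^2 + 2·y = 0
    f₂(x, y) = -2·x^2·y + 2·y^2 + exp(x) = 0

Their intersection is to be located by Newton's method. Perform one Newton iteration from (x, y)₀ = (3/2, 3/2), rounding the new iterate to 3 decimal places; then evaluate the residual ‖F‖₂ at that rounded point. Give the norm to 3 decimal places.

1.144

At (3/2, 3/2): F = (7.500, 2.23169).
Jacobian J = [[4·x·y - 10·x, 2·x^2 + 8·y + 2], [-4·x·y + exp(x), -2·x^2 + 4·y]].
At the point, J = [[-6.000, 18.500], [-4.51831, 1.500]] (det J = 74.58875).
Solving J·Δ = −F gives Δ = (0.403, -0.275).
Then the next iterate is (x, y)₁ = (1.903, 1.225).
Re-evaluating at (1.903, 1.225): F = (-0.78209, 0.83478), so ‖F‖₂ = 1.144.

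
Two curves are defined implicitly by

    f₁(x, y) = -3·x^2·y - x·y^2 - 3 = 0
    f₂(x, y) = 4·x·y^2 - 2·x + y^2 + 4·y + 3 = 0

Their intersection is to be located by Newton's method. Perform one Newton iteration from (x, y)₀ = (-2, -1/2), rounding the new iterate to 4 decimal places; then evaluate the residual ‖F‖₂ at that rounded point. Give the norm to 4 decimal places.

0.8441

At (-2, -1/2): F = (3.5000, 3.2500).
Jacobian J = [[-6·x·y - y^2, -3·x^2 - 2·x·y], [4·y^2 - 2, 8·x·y + 2·y + 4]].
At the point, J = [[-6.2500, -14.0000], [-1.0000, 11.0000]] (det J = -82.7500).
Solving J·Δ = −F gives Δ = (1.0151, -0.2032).
Then the next iterate is (x, y)₁ = (-0.9849, -0.7032).
Re-evaluating at (-0.9849, -0.7032): F = (-0.466605, 0.703396), so ‖F‖₂ = 0.8441.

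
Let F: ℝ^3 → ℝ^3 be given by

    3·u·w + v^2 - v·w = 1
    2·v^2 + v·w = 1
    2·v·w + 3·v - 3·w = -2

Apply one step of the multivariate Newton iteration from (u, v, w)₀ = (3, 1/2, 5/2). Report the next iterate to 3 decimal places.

(1.367, 0.442, 1.519)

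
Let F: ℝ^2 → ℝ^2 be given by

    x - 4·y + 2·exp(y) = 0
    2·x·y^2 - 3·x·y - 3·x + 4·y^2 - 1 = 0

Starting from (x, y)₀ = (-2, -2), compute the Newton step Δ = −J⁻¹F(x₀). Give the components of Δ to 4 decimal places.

(-0.2450, 1.6158)

At (-2, -2): F = (6.270671, -7.0000).
Jacobian J = [[1, 2·exp(y) - 4], [2·y^2 - 3·y - 3, 4·x·y - 3·x + 8·y]].
At the point, J = [[1.0000, -3.729329], [11.0000, 6.0000]] (det J = 47.022624).
Solving J·Δ = −F gives Δ = (-0.2450, 1.6158).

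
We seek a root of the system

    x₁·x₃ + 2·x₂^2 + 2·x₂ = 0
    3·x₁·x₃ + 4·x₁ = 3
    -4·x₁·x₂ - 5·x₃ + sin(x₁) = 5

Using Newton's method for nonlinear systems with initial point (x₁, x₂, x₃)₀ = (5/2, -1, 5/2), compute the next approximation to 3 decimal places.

At (5/2, -1, 5/2): F = (6.250, 25.750, -6.90153).
Jacobian J = [[x₃, 4·x₂ + 2, x₁], [3·x₃ + 4, 0, 3·x₁], [-4·x₂ + cos(x₁), -4·x₁, -5]].
At the point, J = [[2.500, -2.000, 2.500], [11.500, 0.000, 7.500], [3.19886, -10.000, -5.000]] (det J = -262.98285).
Solving J·Δ = −F gives Δ = (-1.251, -0.333, -1.515).
Then the next iterate is (x₁, x₂, x₃)₁ = (1.249, -1.333, 0.985).

(1.249, -1.333, 0.985)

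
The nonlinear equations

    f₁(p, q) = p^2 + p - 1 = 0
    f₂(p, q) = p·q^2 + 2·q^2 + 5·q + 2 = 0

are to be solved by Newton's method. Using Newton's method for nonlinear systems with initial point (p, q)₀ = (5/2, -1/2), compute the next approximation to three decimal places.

(1.208, -1.104)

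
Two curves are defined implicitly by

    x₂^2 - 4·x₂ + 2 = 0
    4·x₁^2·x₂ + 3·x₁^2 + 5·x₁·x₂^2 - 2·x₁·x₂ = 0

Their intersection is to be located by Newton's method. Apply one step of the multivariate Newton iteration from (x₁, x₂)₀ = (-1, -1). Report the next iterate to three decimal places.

(-2.185, 0.167)

At (-1, -1): F = (7.000, -8.000).
Jacobian J = [[0, 2·x₂ - 4], [8·x₁·x₂ + 6·x₁ + 5·x₂^2 - 2·x₂, 4·x₁^2 + 10·x₁·x₂ - 2·x₁]].
At the point, J = [[0.000, -6.000], [9.000, 16.000]] (det J = 54.000).
Solving J·Δ = −F gives Δ = (-1.185, 1.167).
Then the next iterate is (x₁, x₂)₁ = (-2.185, 0.167).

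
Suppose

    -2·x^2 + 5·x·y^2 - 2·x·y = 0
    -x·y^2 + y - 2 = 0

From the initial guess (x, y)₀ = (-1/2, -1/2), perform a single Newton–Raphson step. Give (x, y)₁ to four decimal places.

(-3.0000, 3.0000)

At (-1/2, -1/2): F = (-1.6250, -2.3750).
Jacobian J = [[-4·x + 5·y^2 - 2·y, 10·x·y - 2·x], [-y^2, -2·x·y + 1]].
At the point, J = [[4.2500, 3.5000], [-0.2500, 0.5000]] (det J = 3.0000).
Solving J·Δ = −F gives Δ = (-2.5000, 3.5000).
Then the next iterate is (x, y)₁ = (-3.0000, 3.0000).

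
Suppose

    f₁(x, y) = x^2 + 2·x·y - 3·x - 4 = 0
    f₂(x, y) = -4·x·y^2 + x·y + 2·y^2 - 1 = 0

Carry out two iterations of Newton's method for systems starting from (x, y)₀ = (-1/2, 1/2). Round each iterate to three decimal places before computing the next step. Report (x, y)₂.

(-1.233, 0.478)

At (-1/2, 1/2): F = (-2.750, -0.250).
Jacobian J = [[2·x + 2·y - 3, 2·x], [-4·y^2 + y, -8·x·y + x + 4·y]].
At the point, J = [[-3.000, -1.000], [-0.500, 3.500]] (det J = -11.000).
Solving J·Δ = −F gives Δ = (-0.898, -0.057).
Then the next iterate is (x, y)₁ = (-1.398, 0.443).
Round to (-1.398, 0.443) and repeat: F = (0.90978, -0.12939), J = [[-4.910, -2.796], [-0.34200, 5.32851]].
Δ = (0.165, 0.035), so (x, y)₂ = (-1.233, 0.478).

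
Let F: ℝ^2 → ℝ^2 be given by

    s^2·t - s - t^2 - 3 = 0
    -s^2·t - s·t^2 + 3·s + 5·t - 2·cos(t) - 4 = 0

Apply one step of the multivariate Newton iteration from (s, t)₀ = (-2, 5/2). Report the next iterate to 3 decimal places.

At (-2, 5/2): F = (2.750, 6.60229).
Jacobian J = [[2·s·t - 1, s^2 - 2·t], [-2·s·t - t^2 + 3, -s^2 - 2·s·t + 2·sin(t) + 5]].
At the point, J = [[-11.000, -1.000], [6.750, 12.19694]] (det J = -127.41639).
Solving J·Δ = −F gives Δ = (0.315, -0.716).
Then the next iterate is (s, t)₁ = (-1.685, 1.784).

(-1.685, 1.784)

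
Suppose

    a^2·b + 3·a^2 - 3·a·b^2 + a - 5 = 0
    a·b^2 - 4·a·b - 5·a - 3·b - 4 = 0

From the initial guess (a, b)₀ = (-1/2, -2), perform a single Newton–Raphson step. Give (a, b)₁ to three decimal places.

(-0.221, -2.451)

At (-1/2, -2): F = (0.750, -1.500).
Jacobian J = [[2·a·b + 6·a - 3·b^2 + 1, a^2 - 6·a·b], [b^2 - 4·b - 5, 2·a·b - 4·a - 3]].
At the point, J = [[-12.000, -5.750], [7.000, 1.000]] (det J = 28.250).
Solving J·Δ = −F gives Δ = (0.279, -0.451).
Then the next iterate is (a, b)₁ = (-0.221, -2.451).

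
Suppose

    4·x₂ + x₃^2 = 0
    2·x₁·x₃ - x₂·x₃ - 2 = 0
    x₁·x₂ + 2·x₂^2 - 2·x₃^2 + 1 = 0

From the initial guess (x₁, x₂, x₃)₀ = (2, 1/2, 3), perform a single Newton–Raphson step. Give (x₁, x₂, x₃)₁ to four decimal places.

(1.2009, -0.0084, 1.5056)

At (2, 1/2, 3): F = (11.0000, 8.5000, -15.5000).
Jacobian J = [[0, 4, 2·x₃], [2·x₃, -x₃, 2·x₁ - x₂], [x₂, x₁ + 4·x₂, -4·x₃]].
At the point, J = [[0.0000, 4.0000, 6.0000], [6.0000, -3.0000, 3.5000], [0.5000, 4.0000, -12.0000]] (det J = 448.0000).
Solving J·Δ = −F gives Δ = (-0.7991, -0.5084, -1.4944).
Then the next iterate is (x₁, x₂, x₃)₁ = (1.2009, -0.0084, 1.5056).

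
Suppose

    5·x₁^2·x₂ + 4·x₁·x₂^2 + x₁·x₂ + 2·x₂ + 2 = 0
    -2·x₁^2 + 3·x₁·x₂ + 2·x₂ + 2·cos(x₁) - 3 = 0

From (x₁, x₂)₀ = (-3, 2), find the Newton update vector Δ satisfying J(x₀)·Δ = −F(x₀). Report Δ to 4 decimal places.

(1.2037, -2.1390)

At (-3, 2): F = (42.0000, -36.979985).
Jacobian J = [[10·x₁·x₂ + 4·x₂^2 + x₂, 5·x₁^2 + 8·x₁·x₂ + x₁ + 2], [-4·x₁ + 3·x₂ - 2·sin(x₁), 3·x₁ + 2]].
At the point, J = [[-42.0000, -4.0000], [18.282240, -7.0000]] (det J = 367.128960).
Solving J·Δ = −F gives Δ = (1.2037, -2.1390).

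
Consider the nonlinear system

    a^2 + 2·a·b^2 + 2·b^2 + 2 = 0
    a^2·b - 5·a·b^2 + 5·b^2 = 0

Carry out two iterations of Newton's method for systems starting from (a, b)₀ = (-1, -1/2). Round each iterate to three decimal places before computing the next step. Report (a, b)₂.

(3.483, 3.031)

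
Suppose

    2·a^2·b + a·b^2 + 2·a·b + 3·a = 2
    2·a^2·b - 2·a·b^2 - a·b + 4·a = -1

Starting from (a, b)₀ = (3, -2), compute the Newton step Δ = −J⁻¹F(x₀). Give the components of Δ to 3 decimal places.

(-1.260, 0.211)

At (3, -2): F = (-29.000, -41.000).
Jacobian J = [[4·a·b + b^2 + 2·b + 3, 2·a^2 + 2·a·b + 2·a], [4·a·b - 2·b^2 - b + 4, 2·a^2 - 4·a·b - a]].
At the point, J = [[-21.000, 12.000], [-26.000, 39.000]] (det J = -507.000).
Solving J·Δ = −F gives Δ = (-1.260, 0.211).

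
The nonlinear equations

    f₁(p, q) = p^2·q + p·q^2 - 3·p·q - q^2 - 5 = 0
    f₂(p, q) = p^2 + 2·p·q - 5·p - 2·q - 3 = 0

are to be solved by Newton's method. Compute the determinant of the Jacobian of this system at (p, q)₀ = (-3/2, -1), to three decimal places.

J = [[2·p·q + q^2 - 3·q, p^2 + 2·p·q - 3·p - 2·q], [2·p + 2·q - 5, 2·p - 2]].
At the point, J = [[7.000, 11.750], [-10.000, -5.000]].
det J = 82.500.

82.500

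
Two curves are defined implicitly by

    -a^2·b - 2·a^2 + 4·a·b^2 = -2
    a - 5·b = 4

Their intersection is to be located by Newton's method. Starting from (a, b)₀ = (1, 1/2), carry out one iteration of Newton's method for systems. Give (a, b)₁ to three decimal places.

(0.176, -0.765)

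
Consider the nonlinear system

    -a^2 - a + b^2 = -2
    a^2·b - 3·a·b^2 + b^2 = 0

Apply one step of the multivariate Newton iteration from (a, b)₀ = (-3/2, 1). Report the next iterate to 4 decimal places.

(-1.8718, 0.2468)

At (-3/2, 1): F = (2.2500, 7.7500).
Jacobian J = [[-2·a - 1, 2·b], [2·a·b - 3·b^2, a^2 - 6·a·b + 2·b]].
At the point, J = [[2.0000, 2.0000], [-6.0000, 13.2500]] (det J = 38.5000).
Solving J·Δ = −F gives Δ = (-0.3718, -0.7532).
Then the next iterate is (a, b)₁ = (-1.8718, 0.2468).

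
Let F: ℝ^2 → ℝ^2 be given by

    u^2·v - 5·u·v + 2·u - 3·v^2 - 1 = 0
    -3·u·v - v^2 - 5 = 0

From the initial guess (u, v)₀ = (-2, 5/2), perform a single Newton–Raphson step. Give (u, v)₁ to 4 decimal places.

(-1.4643, 2.7679)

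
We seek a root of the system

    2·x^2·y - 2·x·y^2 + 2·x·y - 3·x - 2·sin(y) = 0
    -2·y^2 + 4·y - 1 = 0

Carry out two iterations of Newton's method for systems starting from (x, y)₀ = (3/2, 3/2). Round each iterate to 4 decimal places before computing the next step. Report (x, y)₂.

(1.9023, 1.7083)

At (3/2, 3/2): F = (-1.994990, 0.5000).
Jacobian J = [[4·x·y - 2·y^2 + 2·y - 3, 2·x^2 - 4·x·y + 2·x - 2·cos(y)], [0, -4·y + 4]].
At the point, J = [[4.5000, -1.641474], [0.0000, -2.0000]] (det J = -9.0000).
Solving J·Δ = −F gives Δ = (0.5345, 0.2500).
Then the next iterate is (x, y)₁ = (2.0345, 1.7500).
Round to (2.0345, 1.7500) and repeat: F = (1.075131, -0.1250), J = [[8.6165, -1.537627], [0.0000, -3.0000]].
Δ = (-0.1322, -0.0417), so (x, y)₂ = (1.9023, 1.7083).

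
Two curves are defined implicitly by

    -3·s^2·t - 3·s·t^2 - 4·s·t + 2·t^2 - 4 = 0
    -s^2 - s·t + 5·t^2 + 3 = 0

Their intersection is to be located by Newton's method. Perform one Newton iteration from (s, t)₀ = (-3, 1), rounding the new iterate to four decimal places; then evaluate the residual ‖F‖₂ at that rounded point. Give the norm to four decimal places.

4.1419

At (-3, 1): F = (-8.0000, 2.0000).
Jacobian J = [[-6·s·t - 3·t^2 - 4·t, -3·s^2 - 6·s·t - 4·s + 4·t], [-2·s - t, -s + 10·t]].
At the point, J = [[11.0000, 7.0000], [5.0000, 13.0000]] (det J = 108.0000).
Solving J·Δ = −F gives Δ = (1.0926, -0.5741).
Then the next iterate is (s, t)₁ = (-1.9074, 0.4259).
Re-evaluating at (-1.9074, 0.4259): F = (-3.998313, 1.081141), so ‖F‖₂ = 4.1419.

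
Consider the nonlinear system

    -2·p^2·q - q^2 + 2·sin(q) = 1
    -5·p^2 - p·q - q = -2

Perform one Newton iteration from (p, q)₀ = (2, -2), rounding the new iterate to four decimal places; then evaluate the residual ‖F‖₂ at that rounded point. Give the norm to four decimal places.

2.2625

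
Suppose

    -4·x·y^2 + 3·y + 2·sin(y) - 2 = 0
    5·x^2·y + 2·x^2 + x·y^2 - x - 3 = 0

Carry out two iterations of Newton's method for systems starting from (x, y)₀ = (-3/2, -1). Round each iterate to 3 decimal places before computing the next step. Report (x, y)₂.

(3.158, -2.667)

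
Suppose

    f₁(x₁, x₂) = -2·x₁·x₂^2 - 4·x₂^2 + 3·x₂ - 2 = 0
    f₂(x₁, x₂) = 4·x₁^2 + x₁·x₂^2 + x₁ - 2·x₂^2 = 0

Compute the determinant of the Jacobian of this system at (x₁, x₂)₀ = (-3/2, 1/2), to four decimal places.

23.2500

J = [[-2·x₂^2, -4·x₁·x₂ - 8·x₂ + 3], [8·x₁ + x₂^2 + 1, 2·x₁·x₂ - 4·x₂]].
At the point, J = [[-0.5000, 2.0000], [-10.7500, -3.5000]].
det J = 23.2500.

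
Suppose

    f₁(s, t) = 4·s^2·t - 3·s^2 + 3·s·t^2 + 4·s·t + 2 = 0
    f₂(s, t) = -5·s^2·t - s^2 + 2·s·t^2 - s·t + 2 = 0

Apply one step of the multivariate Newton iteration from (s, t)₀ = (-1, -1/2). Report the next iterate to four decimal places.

(-1.3478, 1.0978)

At (-1, -1/2): F = (-1.7500, 2.5000).
Jacobian J = [[8·s·t - 6·s + 3·t^2 + 4·t, 4·s^2 + 6·s·t + 4·s], [-10·s·t - 2·s + 2·t^2 - t, -5·s^2 + 4·s·t - s]].
At the point, J = [[8.7500, 3.0000], [-2.0000, -2.0000]] (det J = -11.5000).
Solving J·Δ = −F gives Δ = (-0.3478, 1.5978).
Then the next iterate is (s, t)₁ = (-1.3478, 1.0978).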